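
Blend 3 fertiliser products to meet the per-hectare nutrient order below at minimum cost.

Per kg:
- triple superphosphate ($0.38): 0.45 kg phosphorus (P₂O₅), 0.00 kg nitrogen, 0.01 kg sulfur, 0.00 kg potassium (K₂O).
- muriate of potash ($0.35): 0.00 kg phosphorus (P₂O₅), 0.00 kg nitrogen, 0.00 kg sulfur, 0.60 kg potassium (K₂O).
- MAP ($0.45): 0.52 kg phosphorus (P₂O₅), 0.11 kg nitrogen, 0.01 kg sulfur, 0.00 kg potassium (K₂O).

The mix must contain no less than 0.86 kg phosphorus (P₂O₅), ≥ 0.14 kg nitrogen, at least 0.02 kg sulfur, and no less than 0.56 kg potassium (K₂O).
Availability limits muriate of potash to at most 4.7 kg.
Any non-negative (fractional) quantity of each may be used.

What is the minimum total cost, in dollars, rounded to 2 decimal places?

$1.18

Let x1 = kg of triple superphosphate, x2 = kg of muriate of potash, x3 = kg of MAP.
Minimize 0.38x1 + 0.35x2 + 0.45x3 with:
  0.45x1 + 0.52x3 ≥ 0.86   (phosphorus (P₂O₅))
  0.11x3 ≥ 0.14   (nitrogen)
  0.01x1 + 0.01x3 ≥ 0.02   (sulfur)
  0.6x2 ≥ 0.56   (potassium (K₂O))
  x2 ≤ 4.7
  x1, x2, x3 ≥ 0.
The optimal mix uses every input. There the nitrogen, sulfur, potassium (K₂O) constraints are tight.
So triple superphosphate = 0.7273 kg, muriate of potash = 0.9333 kg, MAP = 1.273 kg.
Total cost: 0.38·0.7273 + 0.35·0.9333 + 0.45·1.273 = 1.1759.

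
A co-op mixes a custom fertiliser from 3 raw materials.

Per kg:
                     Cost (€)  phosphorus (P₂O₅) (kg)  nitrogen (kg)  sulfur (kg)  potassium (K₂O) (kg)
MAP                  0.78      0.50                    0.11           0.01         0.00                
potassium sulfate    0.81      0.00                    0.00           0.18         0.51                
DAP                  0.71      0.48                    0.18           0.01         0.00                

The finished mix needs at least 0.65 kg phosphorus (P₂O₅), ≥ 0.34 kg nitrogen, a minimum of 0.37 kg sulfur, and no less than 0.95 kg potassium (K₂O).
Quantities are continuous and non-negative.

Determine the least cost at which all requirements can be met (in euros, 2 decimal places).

Set it up as a linear program. Let x1 = kg of MAP, x2 = kg of potassium sulfate, x3 = kg of DAP.
Minimise 0.78x1 + 0.81x2 + 0.71x3 s.t.:
  0.5x1 + 0.48x3 ≥ 0.65   (phosphorus (P₂O₅))
  0.11x1 + 0.18x3 ≥ 0.34   (nitrogen)
  0.01x1 + 0.18x2 + 0.01x3 ≥ 0.37   (sulfur)
  0.51x2 ≥ 0.95   (potassium (K₂O))
  x1, x2, x3 ≥ 0.
The minimum-cost mix takes nothing from MAP — only potassium sulfate, DAP. There the nitrogen and sulfur constraints are tight.
So potassium sulfate = 1.951 kg, DAP = 1.889 kg.
Cost = 0.81·1.951 + 0.71·1.889 = 2.9215.

€2.92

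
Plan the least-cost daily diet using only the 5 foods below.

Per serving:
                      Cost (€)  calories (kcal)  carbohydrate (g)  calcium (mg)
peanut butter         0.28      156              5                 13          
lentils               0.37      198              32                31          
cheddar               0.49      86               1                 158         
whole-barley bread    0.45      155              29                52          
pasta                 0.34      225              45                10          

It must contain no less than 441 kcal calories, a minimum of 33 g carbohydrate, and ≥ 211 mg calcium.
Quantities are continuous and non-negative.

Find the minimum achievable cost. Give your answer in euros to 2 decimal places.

€1.11

This is a linear program. Let x1 = servings of peanut butter, x2 = servings of lentils, x3 = servings of cheddar, x4 = servings of whole-barley bread, x5 = servings of pasta.
Minimize 0.28x1 + 0.37x2 + 0.49x3 + 0.45x4 + 0.34x5 s.t.:
  156x1 + 198x2 + 86x3 + 155x4 + 225x5 ≥ 441   (calories)
  5x1 + 32x2 + 1x3 + 29x4 + 45x5 ≥ 33   (carbohydrate)
  13x1 + 31x2 + 158x3 + 52x4 + 10x5 ≥ 211   (calcium)
  x1, x2, x3, x4, x5 ≥ 0.
The minimum-cost mix takes nothing from peanut butter, lentils, whole-barley bread — only cheddar, pasta. There the calories and calcium constraints are tight.
That vertex is x3 = 1.241, x5 = 1.486.
Hence cost = 0.49·1.241 + 0.34·1.486 = €1.1133.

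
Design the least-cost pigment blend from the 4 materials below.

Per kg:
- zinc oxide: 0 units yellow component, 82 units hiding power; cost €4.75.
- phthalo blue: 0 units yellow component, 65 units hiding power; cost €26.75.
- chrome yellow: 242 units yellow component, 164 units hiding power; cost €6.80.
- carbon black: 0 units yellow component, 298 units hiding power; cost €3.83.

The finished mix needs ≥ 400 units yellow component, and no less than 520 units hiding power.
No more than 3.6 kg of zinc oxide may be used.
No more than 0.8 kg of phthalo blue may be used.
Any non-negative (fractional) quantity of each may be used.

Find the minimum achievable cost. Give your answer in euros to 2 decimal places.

€14.44

Set it up as a linear program. Let x1 = kg of zinc oxide, x2 = kg of phthalo blue, x3 = kg of chrome yellow, x4 = kg of carbon black.
Minimize 4.75x1 + 26.75x2 + 6.8x3 + 3.83x4 subject to:
  242x3 ≥ 400   (yellow component)
  82x1 + 65x2 + 164x3 + 298x4 ≥ 520   (hiding power)
  x1 ≤ 3.6
  x2 ≤ 0.8
  x1, x2, x3, x4 ≥ 0.
The minimum-cost mix takes nothing from zinc oxide, phthalo blue — only chrome yellow, carbon black. There the yellow component and hiding power constraints are tight.
So chrome yellow = 1.653 kg, carbon black = 0.8353 kg.
Total cost: 6.8·1.653 + 3.83·0.8353 = 14.4396.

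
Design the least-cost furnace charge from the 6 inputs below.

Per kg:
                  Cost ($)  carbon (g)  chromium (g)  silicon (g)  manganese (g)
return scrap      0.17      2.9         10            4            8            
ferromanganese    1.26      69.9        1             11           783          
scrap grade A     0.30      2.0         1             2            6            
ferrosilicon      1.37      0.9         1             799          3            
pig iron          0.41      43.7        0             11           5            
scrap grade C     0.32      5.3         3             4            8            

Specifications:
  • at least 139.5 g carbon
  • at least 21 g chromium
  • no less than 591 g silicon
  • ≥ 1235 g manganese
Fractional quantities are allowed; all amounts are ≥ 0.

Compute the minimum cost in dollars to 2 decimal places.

Treat it as an LP. Let x1 = kg of return scrap, x2 = kg of ferromanganese, x3 = kg of scrap grade A, x4 = kg of ferrosilicon, x5 = kg of pig iron, x6 = kg of scrap grade C.
min 0.17x1 + 1.26x2 + 0.3x3 + 1.37x4 + 0.41x5 + 0.32x6 with:
  2.9x1 + 69.9x2 + 2x3 + 0.9x4 + 43.7x5 + 5.3x6 ≥ 139.5   (carbon)
  10x1 + 1x2 + 1x3 + 1x4 + 3x6 ≥ 21   (chromium)
  4x1 + 11x2 + 2x3 + 799x4 + 11x5 + 4x6 ≥ 591   (silicon)
  8x1 + 783x2 + 6x3 + 3x4 + 5x5 + 8x6 ≥ 1235   (manganese)
  x1, x2, x3, x4, x5, x6 ≥ 0.
The optimal basis is {return scrap, ferromanganese, ferrosilicon, pig iron}; scrap grade A, scrap grade C drop out. The carbon, chromium, silicon, manganese requirements are met with equality.
That vertex is x1 = 1.875, x2 = 1.552, x4 = 0.7011, x5 = 0.5712.
Total cost: 0.17·1.875 + 1.26·1.552 + 1.37·0.7011 + 0.41·0.5712 = 3.4690.

$3.47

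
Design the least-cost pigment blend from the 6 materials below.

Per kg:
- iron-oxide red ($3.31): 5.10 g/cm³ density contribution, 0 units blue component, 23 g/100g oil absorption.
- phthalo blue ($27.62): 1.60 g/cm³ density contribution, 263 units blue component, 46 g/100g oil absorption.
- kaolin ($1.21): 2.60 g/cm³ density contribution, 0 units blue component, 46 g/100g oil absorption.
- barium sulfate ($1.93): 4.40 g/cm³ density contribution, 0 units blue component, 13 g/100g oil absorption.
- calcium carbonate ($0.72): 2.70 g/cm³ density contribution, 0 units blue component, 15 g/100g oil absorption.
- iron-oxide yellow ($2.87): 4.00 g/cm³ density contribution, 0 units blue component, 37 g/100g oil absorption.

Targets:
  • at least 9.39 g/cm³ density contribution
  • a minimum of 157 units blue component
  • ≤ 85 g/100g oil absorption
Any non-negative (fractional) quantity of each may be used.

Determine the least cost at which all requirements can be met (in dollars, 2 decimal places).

Let x1 = kg of iron-oxide red, x2 = kg of phthalo blue, x3 = kg of kaolin, x4 = kg of barium sulfate, x5 = kg of calcium carbonate, x6 = kg of iron-oxide yellow.
Minimize 3.31x1 + 27.62x2 + 1.21x3 + 1.93x4 + 0.72x5 + 2.87x6 subject to:
  5.1x1 + 1.6x2 + 2.6x3 + 4.4x4 + 2.7x5 + 4x6 ≥ 9.39   (density contribution)
  263x2 ≥ 157   (blue component)
  23x1 + 46x2 + 46x3 + 13x4 + 15x5 + 37x6 ≤ 85   (oil absorption)
  x1, x2, x3, x4, x5, x6 ≥ 0.
The cheapest feasible vertex uses only phthalo blue, calcium carbonate; iron-oxide red, kaolin, barium sulfate, iron-oxide yellow are not used. There the density contribution and blue component constraints are tight.
That vertex is x2 = 0.597, x5 = 3.124.
Total cost: 27.62·0.597 + 0.72·3.124 = 18.7384.

$18.74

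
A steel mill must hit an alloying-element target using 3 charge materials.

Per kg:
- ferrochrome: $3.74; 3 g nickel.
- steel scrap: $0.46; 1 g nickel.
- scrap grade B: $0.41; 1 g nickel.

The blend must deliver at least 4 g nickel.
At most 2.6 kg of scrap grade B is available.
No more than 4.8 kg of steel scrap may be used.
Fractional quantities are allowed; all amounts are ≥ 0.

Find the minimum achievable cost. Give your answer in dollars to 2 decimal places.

Let x1 = kg of ferrochrome, x2 = kg of steel scrap, x3 = kg of scrap grade B.
min 3.74x1 + 0.46x2 + 0.41x3 with:
  3x1 + 1x2 + 1x3 ≥ 4   (nickel)
  x3 ≤ 2.6
  x2 ≤ 4.8
  x1, x2, x3 ≥ 0.
The cheapest feasible vertex uses only steel scrap, scrap grade B; ferrochrome is not used. Binding constraints: nickel and the scrap grade B cap.
So steel scrap = 1.4 kg, scrap grade B = 2.6 kg.
Cost = 0.46·1.4 + 0.41·2.6 = 1.7100.

$1.71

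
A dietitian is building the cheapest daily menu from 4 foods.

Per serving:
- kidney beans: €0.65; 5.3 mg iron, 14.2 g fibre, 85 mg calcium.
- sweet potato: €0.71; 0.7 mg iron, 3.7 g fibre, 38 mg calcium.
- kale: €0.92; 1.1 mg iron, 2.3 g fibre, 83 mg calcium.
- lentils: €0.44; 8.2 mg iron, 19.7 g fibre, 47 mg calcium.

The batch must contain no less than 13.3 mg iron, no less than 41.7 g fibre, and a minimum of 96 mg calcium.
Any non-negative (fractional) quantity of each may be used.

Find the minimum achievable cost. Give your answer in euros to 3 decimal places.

€0.931

Let x1 = servings of kidney beans, x2 = servings of sweet potato, x3 = servings of kale, x4 = servings of lentils.
Minimise 0.65x1 + 0.71x2 + 0.92x3 + 0.44x4 with:
  5.3x1 + 0.7x2 + 1.1x3 + 8.2x4 ≥ 13.3   (iron)
  14.2x1 + 3.7x2 + 2.3x3 + 19.7x4 ≥ 41.7   (fibre)
  85x1 + 38x2 + 83x3 + 47x4 ≥ 96   (calcium)
  x1, x2, x3, x4 ≥ 0.
The optimal basis is {lentils}; kidney beans, sweet potato, kale drop out. There the fibre constraint is tight.
That vertex is x4 = 2.117.
Hence cost = 0.44·2.117 = €0.93148.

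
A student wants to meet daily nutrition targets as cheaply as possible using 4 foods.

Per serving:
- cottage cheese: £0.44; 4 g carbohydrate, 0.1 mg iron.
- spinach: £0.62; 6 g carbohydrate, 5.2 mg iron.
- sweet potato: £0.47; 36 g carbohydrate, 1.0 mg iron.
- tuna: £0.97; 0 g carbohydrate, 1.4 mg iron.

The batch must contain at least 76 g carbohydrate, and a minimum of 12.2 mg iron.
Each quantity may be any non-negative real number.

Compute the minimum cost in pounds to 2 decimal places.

Treat it as an LP. Let x1 = servings of cottage cheese, x2 = servings of spinach, x3 = servings of sweet potato, x4 = servings of tuna.
Minimise 0.44x1 + 0.62x2 + 0.47x3 + 0.97x4 s.t.:
  4x1 + 6x2 + 36x3 ≥ 76   (carbohydrate)
  0.1x1 + 5.2x2 + 1x3 + 1.4x4 ≥ 12.2   (iron)
  x1, x2, x3, x4 ≥ 0.
At the optimum only spinach, sweet potato are positive (cottage cheese, tuna = 0). Binding constraints: carbohydrate and iron.
That vertex is x2 = 2.004, x3 = 1.777.
Cost = 0.62·2.004 + 0.47·1.777 = 2.0777.

£2.08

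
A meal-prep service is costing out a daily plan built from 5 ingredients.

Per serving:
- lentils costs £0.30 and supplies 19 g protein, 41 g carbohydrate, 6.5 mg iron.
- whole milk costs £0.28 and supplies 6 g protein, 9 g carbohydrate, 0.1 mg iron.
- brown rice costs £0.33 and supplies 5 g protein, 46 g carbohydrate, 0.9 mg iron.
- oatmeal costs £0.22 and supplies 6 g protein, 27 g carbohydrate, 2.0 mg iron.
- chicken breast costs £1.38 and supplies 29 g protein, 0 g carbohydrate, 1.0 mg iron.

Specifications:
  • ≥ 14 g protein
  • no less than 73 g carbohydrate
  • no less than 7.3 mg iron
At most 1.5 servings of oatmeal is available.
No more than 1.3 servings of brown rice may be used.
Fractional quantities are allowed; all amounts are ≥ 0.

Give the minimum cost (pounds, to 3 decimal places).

£0.530

Let x1 = servings of lentils, x2 = servings of whole milk, x3 = servings of brown rice, x4 = servings of oatmeal, x5 = servings of chicken breast.
Minimise 0.3x1 + 0.28x2 + 0.33x3 + 0.22x4 + 1.38x5 with:
  19x1 + 6x2 + 5x3 + 6x4 + 29x5 ≥ 14   (protein)
  41x1 + 9x2 + 46x3 + 27x4 ≥ 73   (carbohydrate)
  6.5x1 + 0.1x2 + 0.9x3 + 2x4 + 1x5 ≥ 7.3   (iron)
  x4 ≤ 1.5
  x3 ≤ 1.3
  x1, x2, x3, x4, x5 ≥ 0.
At the optimum only lentils, brown rice are positive (whole milk, oatmeal, chicken breast = 0). There the carbohydrate and iron constraints are tight.
Solving gives x1 = 1.031, x3 = 0.6684.
Objective = 0.3·1.031 + 0.33·0.6684 = 0.52987.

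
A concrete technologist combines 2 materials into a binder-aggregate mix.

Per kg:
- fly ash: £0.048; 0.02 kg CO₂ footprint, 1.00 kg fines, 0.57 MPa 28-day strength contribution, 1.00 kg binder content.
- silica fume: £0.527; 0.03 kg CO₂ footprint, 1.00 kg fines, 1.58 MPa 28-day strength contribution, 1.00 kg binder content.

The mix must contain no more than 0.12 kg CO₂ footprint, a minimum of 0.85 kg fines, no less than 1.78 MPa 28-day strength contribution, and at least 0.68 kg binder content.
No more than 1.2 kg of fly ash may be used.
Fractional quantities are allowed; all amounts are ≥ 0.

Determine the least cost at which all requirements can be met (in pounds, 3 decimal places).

£0.423

Let x1 = kg of fly ash, x2 = kg of silica fume.
Minimise 0.048x1 + 0.527x2 with:
  0.02x1 + 0.03x2 ≤ 0.12   (CO₂ footprint)
  1x1 + 1x2 ≥ 0.85   (fines)
  0.57x1 + 1.58x2 ≥ 1.78   (28-day strength contribution)
  1x1 + 1x2 ≥ 0.68   (binder content)
  x1 ≤ 1.2
  x1, x2 ≥ 0.
Both inputs are positive at the optimum. Binding constraints: 28-day strength contribution and the fly ash cap.
Solving gives x1 = 1.2, x2 = 0.6937.
Cost = 0.048·1.2 + 0.527·0.6937 = 0.42318.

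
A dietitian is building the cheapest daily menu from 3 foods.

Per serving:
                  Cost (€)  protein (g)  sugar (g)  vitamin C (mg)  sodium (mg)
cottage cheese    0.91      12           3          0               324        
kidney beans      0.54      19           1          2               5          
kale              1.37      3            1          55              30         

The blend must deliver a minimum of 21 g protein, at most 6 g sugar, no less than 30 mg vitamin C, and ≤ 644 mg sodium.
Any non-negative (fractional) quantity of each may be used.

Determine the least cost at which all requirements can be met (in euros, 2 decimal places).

Let x1 = servings of cottage cheese, x2 = servings of kidney beans, x3 = servings of kale.
Minimise 0.91x1 + 0.54x2 + 1.37x3 subject to:
  12x1 + 19x2 + 3x3 ≥ 21   (protein)
  3x1 + 1x2 + 1x3 ≤ 6   (sugar)
  2x2 + 55x3 ≥ 30   (vitamin C)
  324x1 + 5x2 + 30x3 ≤ 644   (sodium)
  x1, x2, x3 ≥ 0.
The cheapest feasible vertex uses only kidney beans, kale; cottage cheese is not used. The protein and vitamin C requirements are met with equality.
Optimal quantities: kidney beans = 1.025 servings, kale = 0.5082 servings.
Cost = 0.54·1.025 + 1.37·0.5082 = 1.2497.

€1.25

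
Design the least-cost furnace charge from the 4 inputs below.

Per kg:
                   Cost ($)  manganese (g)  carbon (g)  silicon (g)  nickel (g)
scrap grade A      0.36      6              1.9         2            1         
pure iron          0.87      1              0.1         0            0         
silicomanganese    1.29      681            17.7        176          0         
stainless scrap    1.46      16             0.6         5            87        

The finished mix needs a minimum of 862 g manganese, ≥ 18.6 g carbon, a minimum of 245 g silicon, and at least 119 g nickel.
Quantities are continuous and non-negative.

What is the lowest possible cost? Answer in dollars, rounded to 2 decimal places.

Let x1 = kg of scrap grade A, x2 = kg of pure iron, x3 = kg of silicomanganese, x4 = kg of stainless scrap.
min 0.36x1 + 0.87x2 + 1.29x3 + 1.46x4 with:
  6x1 + 1x2 + 681x3 + 16x4 ≥ 862   (manganese)
  1.9x1 + 0.1x2 + 17.7x3 + 0.6x4 ≥ 18.6   (carbon)
  2x1 + 176x3 + 5x4 ≥ 245   (silicon)
  1x1 + 87x4 ≥ 119   (nickel)
  x1, x2, x3, x4 ≥ 0.
The cheapest feasible vertex uses only silicomanganese, stainless scrap; scrap grade A, pure iron are not used. There the silicon and nickel constraints are tight.
Optimal quantities: silicomanganese = 1.353 kg, stainless scrap = 1.368 kg.
Hence cost = 1.29·1.353 + 1.46·1.368 = $3.7427.

$3.74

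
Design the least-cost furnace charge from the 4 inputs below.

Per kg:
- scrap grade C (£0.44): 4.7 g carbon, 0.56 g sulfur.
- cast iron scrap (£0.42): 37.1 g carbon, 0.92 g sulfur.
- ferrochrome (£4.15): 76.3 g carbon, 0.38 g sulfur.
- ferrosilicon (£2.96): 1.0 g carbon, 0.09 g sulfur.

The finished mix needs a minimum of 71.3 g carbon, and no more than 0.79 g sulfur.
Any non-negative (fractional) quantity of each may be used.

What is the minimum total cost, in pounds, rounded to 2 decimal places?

£2.93

Let x1 = kg of scrap grade C, x2 = kg of cast iron scrap, x3 = kg of ferrochrome, x4 = kg of ferrosilicon.
Minimize 0.44x1 + 0.42x2 + 4.15x3 + 2.96x4 subject to:
  4.7x1 + 37.1x2 + 76.3x3 + 1x4 ≥ 71.3   (carbon)
  0.56x1 + 0.92x2 + 0.38x3 + 0.09x4 ≤ 0.79   (sulfur)
  x1, x2, x3, x4 ≥ 0.
The minimum-cost mix takes nothing from scrap grade C, ferrosilicon — only cast iron scrap, ferrochrome. There the carbon and sulfur constraints are tight.
So cast iron scrap = 0.5915 kg, ferrochrome = 0.6469 kg.
Hence cost = 0.42·0.5915 + 4.15·0.6469 = £2.9331.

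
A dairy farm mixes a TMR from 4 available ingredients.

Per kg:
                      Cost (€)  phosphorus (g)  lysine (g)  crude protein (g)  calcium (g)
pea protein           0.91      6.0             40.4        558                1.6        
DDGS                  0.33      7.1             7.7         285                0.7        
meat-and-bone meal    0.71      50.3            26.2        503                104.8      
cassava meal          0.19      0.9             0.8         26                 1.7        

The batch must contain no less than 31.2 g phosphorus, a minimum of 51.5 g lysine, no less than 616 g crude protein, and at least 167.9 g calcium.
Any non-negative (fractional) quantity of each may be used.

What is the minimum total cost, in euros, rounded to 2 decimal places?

€1.35

Let x1 = kg of pea protein, x2 = kg of DDGS, x3 = kg of meat-and-bone meal, x4 = kg of cassava meal.
min 0.91x1 + 0.33x2 + 0.71x3 + 0.19x4 with:
  6x1 + 7.1x2 + 50.3x3 + 0.9x4 ≥ 31.2   (phosphorus)
  40.4x1 + 7.7x2 + 26.2x3 + 0.8x4 ≥ 51.5   (lysine)
  558x1 + 285x2 + 503x3 + 26x4 ≥ 616   (crude protein)
  1.6x1 + 0.7x2 + 104.8x3 + 1.7x4 ≥ 167.9   (calcium)
  x1, x2, x3, x4 ≥ 0.
The optimal basis is {pea protein, meat-and-bone meal}; DDGS, cassava meal drop out. The lysine and calcium requirements are met with equality.
Optimal quantities: pea protein = 0.2381 kg, meat-and-bone meal = 1.598 kg.
Hence cost = 0.91·0.2381 + 0.71·1.598 = €1.3513.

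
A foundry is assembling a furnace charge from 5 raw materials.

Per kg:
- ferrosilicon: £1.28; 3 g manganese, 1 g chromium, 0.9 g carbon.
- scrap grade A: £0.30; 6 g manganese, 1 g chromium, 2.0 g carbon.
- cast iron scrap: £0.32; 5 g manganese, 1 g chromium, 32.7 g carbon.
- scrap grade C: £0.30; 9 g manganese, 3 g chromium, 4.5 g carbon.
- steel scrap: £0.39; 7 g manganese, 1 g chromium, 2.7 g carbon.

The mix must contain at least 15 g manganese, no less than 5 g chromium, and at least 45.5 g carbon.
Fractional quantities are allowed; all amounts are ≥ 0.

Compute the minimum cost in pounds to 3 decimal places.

Set it up as a linear program. Let x1 = kg of ferrosilicon, x2 = kg of scrap grade A, x3 = kg of cast iron scrap, x4 = kg of scrap grade C, x5 = kg of steel scrap.
min 1.28x1 + 0.3x2 + 0.32x3 + 0.3x4 + 0.39x5 with:
  3x1 + 6x2 + 5x3 + 9x4 + 7x5 ≥ 15   (manganese)
  1x1 + 1x2 + 1x3 + 3x4 + 1x5 ≥ 5   (chromium)
  0.9x1 + 2x2 + 32.7x3 + 4.5x4 + 2.7x5 ≥ 45.5   (carbon)
  x1, x2, x3, x4, x5 ≥ 0.
The cheapest feasible vertex uses only cast iron scrap, scrap grade C; ferrosilicon, scrap grade A, steel scrap are not used. There the chromium and carbon constraints are tight.
Solving gives x3 = 1.218, x4 = 1.261.
Total cost: 0.32·1.218 + 0.3·1.261 = 0.76806.

£0.768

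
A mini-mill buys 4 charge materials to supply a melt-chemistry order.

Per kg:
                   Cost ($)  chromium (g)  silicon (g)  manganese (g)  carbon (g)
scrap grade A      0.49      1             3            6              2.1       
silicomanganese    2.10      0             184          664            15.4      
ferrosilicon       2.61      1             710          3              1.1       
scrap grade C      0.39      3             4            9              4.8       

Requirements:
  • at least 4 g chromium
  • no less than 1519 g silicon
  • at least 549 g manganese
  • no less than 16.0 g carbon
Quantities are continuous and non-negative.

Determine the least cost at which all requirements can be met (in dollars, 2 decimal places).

Set it up as a linear program. Let x1 = kg of scrap grade A, x2 = kg of silicomanganese, x3 = kg of ferrosilicon, x4 = kg of scrap grade C.
Minimize 0.49x1 + 2.1x2 + 2.61x3 + 0.39x4 subject to:
  1x1 + 1x3 + 3x4 ≥ 4   (chromium)
  3x1 + 184x2 + 710x3 + 4x4 ≥ 1519   (silicon)
  6x1 + 664x2 + 3x3 + 9x4 ≥ 549   (manganese)
  2.1x1 + 15.4x2 + 1.1x3 + 4.8x4 ≥ 16   (carbon)
  x1, x2, x3, x4 ≥ 0.
The minimum-cost mix takes nothing from scrap grade A — only silicomanganese, ferrosilicon, scrap grade C. Binding constraints: chromium, silicon, manganese.
Optimal quantities: silicomanganese = 0.8087 kg, ferrosilicon = 1.926 kg, scrap grade C = 0.6913 kg.
Hence cost = 2.1·0.8087 + 2.61·1.926 + 0.39·0.6913 = $6.9947.

$6.99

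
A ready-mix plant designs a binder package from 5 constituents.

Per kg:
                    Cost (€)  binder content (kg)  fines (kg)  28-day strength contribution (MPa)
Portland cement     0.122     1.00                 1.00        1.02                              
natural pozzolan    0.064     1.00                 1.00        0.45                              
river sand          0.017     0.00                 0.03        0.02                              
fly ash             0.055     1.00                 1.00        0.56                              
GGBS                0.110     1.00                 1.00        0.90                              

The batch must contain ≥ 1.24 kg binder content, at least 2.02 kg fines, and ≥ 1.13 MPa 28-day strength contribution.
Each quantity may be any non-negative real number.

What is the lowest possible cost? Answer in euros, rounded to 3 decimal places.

€0.111

Let x1 = kg of Portland cement, x2 = kg of natural pozzolan, x3 = kg of river sand, x4 = kg of fly ash, x5 = kg of GGBS.
min 0.122x1 + 0.064x2 + 0.017x3 + 0.055x4 + 0.11x5 s.t.:
  1x1 + 1x2 + 1x4 + 1x5 ≥ 1.24   (binder content)
  1x1 + 1x2 + 0.03x3 + 1x4 + 1x5 ≥ 2.02   (fines)
  1.02x1 + 0.45x2 + 0.02x3 + 0.56x4 + 0.9x5 ≥ 1.13   (28-day strength contribution)
  x1, x2, x3, x4, x5 ≥ 0.
At the optimum only fly ash is positive (Portland cement, natural pozzolan, river sand, GGBS = 0). Binding constraint: fines.
So fly ash = 2.02 kg.
Cost = 0.055·2.02 = 0.11110.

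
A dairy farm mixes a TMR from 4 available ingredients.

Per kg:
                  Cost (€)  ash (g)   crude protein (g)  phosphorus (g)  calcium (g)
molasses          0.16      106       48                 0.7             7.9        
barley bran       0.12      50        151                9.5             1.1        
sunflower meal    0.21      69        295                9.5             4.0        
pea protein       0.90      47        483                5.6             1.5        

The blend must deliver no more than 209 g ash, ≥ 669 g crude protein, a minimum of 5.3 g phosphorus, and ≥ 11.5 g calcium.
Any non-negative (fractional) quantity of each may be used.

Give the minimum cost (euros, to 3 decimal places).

€0.518

Let x1 = kg of molasses, x2 = kg of barley bran, x3 = kg of sunflower meal, x4 = kg of pea protein.
min 0.16x1 + 0.12x2 + 0.21x3 + 0.9x4 subject to:
  106x1 + 50x2 + 69x3 + 47x4 ≤ 209   (ash)
  48x1 + 151x2 + 295x3 + 483x4 ≥ 669   (crude protein)
  0.7x1 + 9.5x2 + 9.5x3 + 5.6x4 ≥ 5.3   (phosphorus)
  7.9x1 + 1.1x2 + 4x3 + 1.5x4 ≥ 11.5   (calcium)
  x1, x2, x3, x4 ≥ 0.
At the optimum only molasses, sunflower meal are positive (barley bran, pea protein = 0). There the crude protein and calcium constraints are tight.
Solving gives x1 = 0.335, x3 = 2.213.
Hence cost = 0.16·0.335 + 0.21·2.213 = €0.51833.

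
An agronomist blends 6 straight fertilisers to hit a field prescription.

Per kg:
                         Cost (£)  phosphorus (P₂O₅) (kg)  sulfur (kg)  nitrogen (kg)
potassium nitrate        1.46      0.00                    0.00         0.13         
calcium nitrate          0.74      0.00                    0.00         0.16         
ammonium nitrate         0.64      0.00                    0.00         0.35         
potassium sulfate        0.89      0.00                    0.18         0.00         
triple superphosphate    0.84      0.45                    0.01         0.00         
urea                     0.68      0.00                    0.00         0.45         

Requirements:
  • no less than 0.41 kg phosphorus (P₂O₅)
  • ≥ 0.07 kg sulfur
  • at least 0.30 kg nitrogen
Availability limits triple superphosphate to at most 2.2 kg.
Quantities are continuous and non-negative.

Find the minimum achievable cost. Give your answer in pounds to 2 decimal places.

£1.52

Treat it as an LP. Let x1 = kg of potassium nitrate, x2 = kg of calcium nitrate, x3 = kg of ammonium nitrate, x4 = kg of potassium sulfate, x5 = kg of triple superphosphate, x6 = kg of urea.
min 1.46x1 + 0.74x2 + 0.64x3 + 0.89x4 + 0.84x5 + 0.68x6 with:
  0.45x5 ≥ 0.41   (phosphorus (P₂O₅))
  0.18x4 + 0.01x5 ≥ 0.07   (sulfur)
  0.13x1 + 0.16x2 + 0.35x3 + 0.45x6 ≥ 0.3   (nitrogen)
  x5 ≤ 2.2
  x1, x2, x3, x4, x5, x6 ≥ 0.
The cheapest feasible vertex uses only potassium sulfate, triple superphosphate, urea; potassium nitrate, calcium nitrate, ammonium nitrate are not used. Binding constraints: phosphorus (P₂O₅), sulfur, nitrogen.
Optimal quantities: potassium sulfate = 0.3383 kg, triple superphosphate = 0.9111 kg, urea = 0.6667 kg.
Hence cost = 0.89·0.3383 + 0.84·0.9111 + 0.68·0.6667 = £1.5198.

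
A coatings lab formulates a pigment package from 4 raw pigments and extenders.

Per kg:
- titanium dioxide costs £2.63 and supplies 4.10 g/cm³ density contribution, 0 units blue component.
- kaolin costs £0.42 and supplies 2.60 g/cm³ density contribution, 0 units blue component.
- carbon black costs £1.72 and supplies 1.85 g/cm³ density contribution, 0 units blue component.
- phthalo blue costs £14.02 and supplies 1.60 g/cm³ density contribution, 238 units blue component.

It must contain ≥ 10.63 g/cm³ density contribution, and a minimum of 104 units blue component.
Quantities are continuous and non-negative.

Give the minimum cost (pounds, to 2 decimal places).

£7.73

This is a linear program. Let x1 = kg of titanium dioxide, x2 = kg of kaolin, x3 = kg of carbon black, x4 = kg of phthalo blue.
Minimise 2.63x1 + 0.42x2 + 1.72x3 + 14.02x4 with:
  4.1x1 + 2.6x2 + 1.85x3 + 1.6x4 ≥ 10.63   (density contribution)
  238x4 ≥ 104   (blue component)
  x1, x2, x3, x4 ≥ 0.
The minimum-cost mix takes nothing from titanium dioxide, carbon black — only kaolin, phthalo blue. The density contribution and blue component requirements are met with equality.
So kaolin = 3.82 kg, phthalo blue = 0.437 kg.
Hence cost = 0.42·3.82 + 14.02·0.437 = £7.7311.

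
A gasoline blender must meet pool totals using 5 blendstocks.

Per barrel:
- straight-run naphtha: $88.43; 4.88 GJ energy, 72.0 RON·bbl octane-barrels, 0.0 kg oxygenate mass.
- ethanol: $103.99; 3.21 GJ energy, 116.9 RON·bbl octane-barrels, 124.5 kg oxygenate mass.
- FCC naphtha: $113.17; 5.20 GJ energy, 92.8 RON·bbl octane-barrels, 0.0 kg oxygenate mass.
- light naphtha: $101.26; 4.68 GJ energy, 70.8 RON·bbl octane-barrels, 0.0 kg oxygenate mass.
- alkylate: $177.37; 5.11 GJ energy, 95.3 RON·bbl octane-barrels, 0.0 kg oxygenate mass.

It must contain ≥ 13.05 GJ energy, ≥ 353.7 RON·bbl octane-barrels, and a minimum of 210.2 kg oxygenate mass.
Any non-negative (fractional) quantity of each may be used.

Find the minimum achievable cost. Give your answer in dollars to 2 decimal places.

Let x1 = barrels of straight-run naphtha, x2 = barrels of ethanol, x3 = barrels of FCC naphtha, x4 = barrels of light naphtha, x5 = barrels of alkylate.
min 88.43x1 + 103.99x2 + 113.17x3 + 101.26x4 + 177.37x5 subject to:
  4.88x1 + 3.21x2 + 5.2x3 + 4.68x4 + 5.11x5 ≥ 13.05   (energy)
  72x1 + 116.9x2 + 92.8x3 + 70.8x4 + 95.3x5 ≥ 353.7   (octane-barrels)
  124.5x2 ≥ 210.2   (oxygenate mass)
  x1, x2, x3, x4, x5 ≥ 0.
The optimal basis is {straight-run naphtha, ethanol}; FCC naphtha, light naphtha, alkylate drop out. There the energy and octane-barrels constraints are tight.
So straight-run naphtha = 1.14974 barrels, ethanol = 2.31752 barrels.
Cost = 88.43·1.14974 + 103.99·2.31752 = 342.6704.

$342.67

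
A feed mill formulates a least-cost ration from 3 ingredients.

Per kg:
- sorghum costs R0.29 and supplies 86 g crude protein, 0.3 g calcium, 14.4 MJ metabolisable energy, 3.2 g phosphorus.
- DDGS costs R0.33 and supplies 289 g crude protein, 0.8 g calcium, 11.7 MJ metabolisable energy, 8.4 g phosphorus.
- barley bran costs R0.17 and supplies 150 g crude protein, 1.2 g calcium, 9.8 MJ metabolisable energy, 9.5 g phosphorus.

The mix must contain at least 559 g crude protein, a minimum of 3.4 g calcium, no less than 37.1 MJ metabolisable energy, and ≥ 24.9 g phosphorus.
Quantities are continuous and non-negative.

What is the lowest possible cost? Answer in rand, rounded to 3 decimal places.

Treat it as an LP. Let x1 = kg of sorghum, x2 = kg of DDGS, x3 = kg of barley bran.
Minimise 0.29x1 + 0.33x2 + 0.17x3 with:
  86x1 + 289x2 + 150x3 ≥ 559   (crude protein)
  0.3x1 + 0.8x2 + 1.2x3 ≥ 3.4   (calcium)
  14.4x1 + 11.7x2 + 9.8x3 ≥ 37.1   (metabolisable energy)
  3.2x1 + 8.4x2 + 9.5x3 ≥ 24.9   (phosphorus)
  x1, x2, x3 ≥ 0.
The cheapest feasible vertex uses only barley bran; sorghum, DDGS are not used. Binding constraint: metabolisable energy.
Solving gives x3 = 3.786.
Hence cost = 0.17·3.786 = R0.64362.

R0.644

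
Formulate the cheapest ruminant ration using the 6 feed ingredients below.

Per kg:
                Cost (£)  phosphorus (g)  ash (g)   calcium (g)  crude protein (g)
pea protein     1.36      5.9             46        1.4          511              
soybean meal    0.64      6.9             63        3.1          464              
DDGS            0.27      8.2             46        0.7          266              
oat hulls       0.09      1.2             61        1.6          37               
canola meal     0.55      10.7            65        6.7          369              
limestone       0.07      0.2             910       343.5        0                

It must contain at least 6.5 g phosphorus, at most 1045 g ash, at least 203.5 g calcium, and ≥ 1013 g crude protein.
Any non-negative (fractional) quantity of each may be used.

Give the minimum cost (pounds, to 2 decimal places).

£1.07

This is a linear program. Let x1 = kg of pea protein, x2 = kg of soybean meal, x3 = kg of DDGS, x4 = kg of oat hulls, x5 = kg of canola meal, x6 = kg of limestone.
Minimise 1.36x1 + 0.64x2 + 0.27x3 + 0.09x4 + 0.55x5 + 0.07x6 subject to:
  5.9x1 + 6.9x2 + 8.2x3 + 1.2x4 + 10.7x5 + 0.2x6 ≥ 6.5   (phosphorus)
  46x1 + 63x2 + 46x3 + 61x4 + 65x5 + 910x6 ≤ 1045   (ash)
  1.4x1 + 3.1x2 + 0.7x3 + 1.6x4 + 6.7x5 + 343.5x6 ≥ 203.5   (calcium)
  511x1 + 464x2 + 266x3 + 37x4 + 369x5 ≥ 1013   (crude protein)
  x1, x2, x3, x4, x5, x6 ≥ 0.
The optimal basis is {DDGS, limestone}; pea protein, soybean meal, oat hulls, canola meal drop out. There the calcium and crude protein constraints are tight.
So DDGS = 3.808 kg, limestone = 0.5847 kg.
Cost = 0.27·3.808 + 0.07·0.5847 = 1.0691.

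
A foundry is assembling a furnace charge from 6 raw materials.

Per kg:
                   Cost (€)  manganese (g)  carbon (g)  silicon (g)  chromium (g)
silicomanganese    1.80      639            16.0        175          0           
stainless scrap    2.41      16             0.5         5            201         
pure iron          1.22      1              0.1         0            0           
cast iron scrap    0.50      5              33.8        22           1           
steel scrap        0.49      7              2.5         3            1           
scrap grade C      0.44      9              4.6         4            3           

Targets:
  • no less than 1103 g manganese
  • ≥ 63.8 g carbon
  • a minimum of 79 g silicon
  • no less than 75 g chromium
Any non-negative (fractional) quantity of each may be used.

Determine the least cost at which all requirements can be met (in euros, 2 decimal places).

€4.50

Let x1 = kg of silicomanganese, x2 = kg of stainless scrap, x3 = kg of pure iron, x4 = kg of cast iron scrap, x5 = kg of steel scrap, x6 = kg of scrap grade C.
Minimize 1.8x1 + 2.41x2 + 1.22x3 + 0.5x4 + 0.49x5 + 0.44x6 with:
  639x1 + 16x2 + 1x3 + 5x4 + 7x5 + 9x6 ≥ 1103   (manganese)
  16x1 + 0.5x2 + 0.1x3 + 33.8x4 + 2.5x5 + 4.6x6 ≥ 63.8   (carbon)
  175x1 + 5x2 + 22x4 + 3x5 + 4x6 ≥ 79   (silicon)
  201x2 + 1x4 + 1x5 + 3x6 ≥ 75   (chromium)
  x1, x2, x3, x4, x5, x6 ≥ 0.
The optimal basis is {silicomanganese, stainless scrap, cast iron scrap}; pure iron, steel scrap, scrap grade C drop out. There the manganese, carbon, chromium constraints are tight.
So silicomanganese = 1.709 kg, stainless scrap = 0.3678 kg, cast iron scrap = 1.073 kg.
Hence cost = 1.8·1.709 + 2.41·0.3678 + 0.5·1.073 = €4.4991.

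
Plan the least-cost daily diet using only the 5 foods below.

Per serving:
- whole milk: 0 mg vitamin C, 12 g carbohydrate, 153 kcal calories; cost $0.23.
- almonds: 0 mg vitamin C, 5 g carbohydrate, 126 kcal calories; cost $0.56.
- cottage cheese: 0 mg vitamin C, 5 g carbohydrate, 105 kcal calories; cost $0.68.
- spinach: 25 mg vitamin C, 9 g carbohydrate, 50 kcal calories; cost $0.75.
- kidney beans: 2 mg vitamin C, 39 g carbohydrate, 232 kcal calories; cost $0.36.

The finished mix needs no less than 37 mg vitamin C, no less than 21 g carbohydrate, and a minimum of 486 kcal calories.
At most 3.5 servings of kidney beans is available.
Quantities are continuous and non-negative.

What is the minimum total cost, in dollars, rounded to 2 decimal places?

$1.65

Set it up as a linear program. Let x1 = servings of whole milk, x2 = servings of almonds, x3 = servings of cottage cheese, x4 = servings of spinach, x5 = servings of kidney beans.
Minimise 0.23x1 + 0.56x2 + 0.68x3 + 0.75x4 + 0.36x5 s.t.:
  25x4 + 2x5 ≥ 37   (vitamin C)
  12x1 + 5x2 + 5x3 + 9x4 + 39x5 ≥ 21   (carbohydrate)
  153x1 + 126x2 + 105x3 + 50x4 + 232x5 ≥ 486   (calories)
  x5 ≤ 3.5
  x1, x2, x3, x4, x5 ≥ 0.
The cheapest feasible vertex uses only spinach, kidney beans; whole milk, almonds, cottage cheese are not used. There the vitamin C and calories constraints are tight.
Solving gives x4 = 1.335, x5 = 1.807.
Cost = 0.75·1.335 + 0.36·1.807 = 1.6518.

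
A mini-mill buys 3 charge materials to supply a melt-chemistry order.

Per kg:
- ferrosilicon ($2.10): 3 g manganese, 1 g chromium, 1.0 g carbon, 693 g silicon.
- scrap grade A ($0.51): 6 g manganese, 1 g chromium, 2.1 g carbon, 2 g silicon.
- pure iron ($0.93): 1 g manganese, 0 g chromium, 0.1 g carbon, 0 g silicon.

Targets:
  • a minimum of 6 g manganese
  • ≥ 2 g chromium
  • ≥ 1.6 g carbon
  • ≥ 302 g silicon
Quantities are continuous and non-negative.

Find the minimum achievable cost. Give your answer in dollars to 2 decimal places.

Let x1 = kg of ferrosilicon, x2 = kg of scrap grade A, x3 = kg of pure iron.
min 2.1x1 + 0.51x2 + 0.93x3 subject to:
  3x1 + 6x2 + 1x3 ≥ 6   (manganese)
  1x1 + 1x2 ≥ 2   (chromium)
  1x1 + 2.1x2 + 0.1x3 ≥ 1.6   (carbon)
  693x1 + 2x2 ≥ 302   (silicon)
  x1, x2, x3 ≥ 0.
The optimal basis is {ferrosilicon, scrap grade A}; pure iron drops out. There the chromium and silicon constraints are tight.
So ferrosilicon = 0.4313 kg, scrap grade A = 1.569 kg.
Objective = 2.1·0.4313 + 0.51·1.569 = 1.7059.

$1.71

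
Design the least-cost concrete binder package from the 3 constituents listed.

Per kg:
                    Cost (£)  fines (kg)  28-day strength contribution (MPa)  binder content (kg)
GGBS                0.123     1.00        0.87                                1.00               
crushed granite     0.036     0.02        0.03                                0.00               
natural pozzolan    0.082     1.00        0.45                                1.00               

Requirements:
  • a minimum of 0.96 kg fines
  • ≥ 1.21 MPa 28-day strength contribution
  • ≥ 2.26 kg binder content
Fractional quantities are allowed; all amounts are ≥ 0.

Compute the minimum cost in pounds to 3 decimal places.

Let x1 = kg of GGBS, x2 = kg of crushed granite, x3 = kg of natural pozzolan.
Minimize 0.123x1 + 0.036x2 + 0.082x3 s.t.:
  1x1 + 0.02x2 + 1x3 ≥ 0.96   (fines)
  0.87x1 + 0.03x2 + 0.45x3 ≥ 1.21   (28-day strength contribution)
  1x1 + 1x3 ≥ 2.26   (binder content)
  x1, x2, x3 ≥ 0.
At the optimum only GGBS, natural pozzolan are positive (crushed granite = 0). Binding constraints: 28-day strength contribution and binder content.
Solving gives x1 = 0.4595, x3 = 1.8.
Hence cost = 0.123·0.4595 + 0.082·1.8 = £0.20412.

£0.204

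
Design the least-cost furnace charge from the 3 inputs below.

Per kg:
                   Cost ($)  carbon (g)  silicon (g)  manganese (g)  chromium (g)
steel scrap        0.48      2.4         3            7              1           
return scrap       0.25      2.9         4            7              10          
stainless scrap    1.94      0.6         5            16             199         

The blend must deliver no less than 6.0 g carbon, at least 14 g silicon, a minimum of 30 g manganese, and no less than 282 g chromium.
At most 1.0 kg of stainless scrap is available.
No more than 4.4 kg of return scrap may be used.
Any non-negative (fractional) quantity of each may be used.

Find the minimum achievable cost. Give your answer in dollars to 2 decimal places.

This is a linear program. Let x1 = kg of steel scrap, x2 = kg of return scrap, x3 = kg of stainless scrap.
Minimize 0.48x1 + 0.25x2 + 1.94x3 with:
  2.4x1 + 2.9x2 + 0.6x3 ≥ 6   (carbon)
  3x1 + 4x2 + 5x3 ≥ 14   (silicon)
  7x1 + 7x2 + 16x3 ≥ 30   (manganese)
  1x1 + 10x2 + 199x3 ≥ 282   (chromium)
  x3 ≤ 1
  x2 ≤ 4.4
  x1, x2, x3 ≥ 0.
All 3 inputs are positive at the optimum. There the chromium, the stainless scrap cap, the return scrap cap constraints are tight.
So steel scrap = 39 kg, return scrap = 4.4 kg, stainless scrap = 1 kg.
Objective = 0.48·39 + 0.25·4.4 + 1.94·1 = 21.7600.

$21.76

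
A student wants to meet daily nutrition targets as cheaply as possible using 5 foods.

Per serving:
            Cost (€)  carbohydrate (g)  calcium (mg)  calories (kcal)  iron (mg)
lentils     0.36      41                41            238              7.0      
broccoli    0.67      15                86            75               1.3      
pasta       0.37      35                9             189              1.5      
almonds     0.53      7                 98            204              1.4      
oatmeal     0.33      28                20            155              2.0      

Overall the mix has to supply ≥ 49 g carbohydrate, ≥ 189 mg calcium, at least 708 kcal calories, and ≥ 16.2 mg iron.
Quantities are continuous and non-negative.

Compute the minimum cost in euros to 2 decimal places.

€1.31

Let x1 = servings of lentils, x2 = servings of broccoli, x3 = servings of pasta, x4 = servings of almonds, x5 = servings of oatmeal.
min 0.36x1 + 0.67x2 + 0.37x3 + 0.53x4 + 0.33x5 s.t.:
  41x1 + 15x2 + 35x3 + 7x4 + 28x5 ≥ 49   (carbohydrate)
  41x1 + 86x2 + 9x3 + 98x4 + 20x5 ≥ 189   (calcium)
  238x1 + 75x2 + 189x3 + 204x4 + 155x5 ≥ 708   (calories)
  7x1 + 1.3x2 + 1.5x3 + 1.4x4 + 2x5 ≥ 16.2   (iron)
  x1, x2, x3, x4, x5 ≥ 0.
The optimal basis is {lentils, almonds}; broccoli, pasta, oatmeal drop out. The calcium and iron requirements are met with equality.
That vertex is x1 = 2.105, x4 = 1.048.
Total cost: 0.36·2.105 + 0.53·1.048 = 1.3132.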